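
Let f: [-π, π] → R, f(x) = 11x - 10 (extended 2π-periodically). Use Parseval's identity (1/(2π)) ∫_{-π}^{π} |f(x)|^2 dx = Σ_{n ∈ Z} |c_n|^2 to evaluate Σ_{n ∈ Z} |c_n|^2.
Σ |c_n|^2 = 121π^2/3 + 100

Expand and integrate term by term over [-π, π]:
  ∫ (11x)^2 dx = 121·(2π^3/3); ∫ 2·11·(-10)·x dx = 0 (odd integrand); ∫ (-10)^2 dx = 100·2π.
So (1/(2π)) ∫_{-π}^{π} (11x - 10)^2 dx = 121π^2/3 + 100 = 121π^2/3 + 100.
Parseval ⇒ Σ |c_n|^2 = 121π^2/3 + 100.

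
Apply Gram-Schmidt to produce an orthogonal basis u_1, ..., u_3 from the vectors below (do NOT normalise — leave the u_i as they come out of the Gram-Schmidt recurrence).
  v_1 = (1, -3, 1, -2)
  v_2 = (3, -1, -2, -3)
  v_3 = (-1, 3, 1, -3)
Orthogonal basis:
  u_1 = (1, -3, 1, -2)
  u_2 = (7/3, 1, -8/3, -5/3)
  u_3 = (-43/35, 543/245, 414/245, -758/245)

Apply the Gram-Schmidt recurrence
  u_1 = v_1
  u_i = v_i − Σ_{j<i} ((v_i · u_j) / (u_j · u_j)) · u_j.

Step by step this gives:
  u_1 = (1, -3, 1, -2)
  u_2 = (7/3, 1, -8/3, -5/3)
  u_3 = (-43/35, 543/245, 414/245, -758/245)

Orthogonality check:
  u_2 · u_1 = 0 (should be 0)
  u_3 · u_1 = 0 (should be 0)
  u_3 · u_2 = 0 (should be 0)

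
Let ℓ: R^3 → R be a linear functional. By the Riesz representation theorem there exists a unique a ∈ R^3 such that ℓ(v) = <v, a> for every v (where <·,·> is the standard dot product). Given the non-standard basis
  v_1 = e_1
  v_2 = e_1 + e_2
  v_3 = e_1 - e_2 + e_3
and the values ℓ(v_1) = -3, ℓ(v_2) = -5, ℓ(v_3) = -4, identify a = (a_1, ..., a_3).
a = (-3, -2, -3)

Write a = (a_1, ..., a_3) in the standard basis. For each basis vector v_i, ℓ(v_i) = <v_i, a> is a linear equation in the a_j's. Collect the n equations into a matrix system V a = ℓ, where row i of V is v_i (expressed in the standard basis). Since V is invertible (lower-triangular with 1s on the diagonal, up to permutation), solve by back-substitution:
  V =
[[1, 0, 0],
 [1, 1, 0],
 [1, -1, 1]]
  V a = (-3, -5, -4)
Solving gives a = (-3, -2, -3).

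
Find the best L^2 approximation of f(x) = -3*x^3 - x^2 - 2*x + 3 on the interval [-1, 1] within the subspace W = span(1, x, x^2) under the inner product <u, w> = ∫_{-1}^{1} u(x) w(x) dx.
g(x) = -x^2 - 19*x/5 + 3

The best approximation g ∈ W is the orthogonal projection of f onto W. Writing g = a_0 + a_1 x + a_2 x^2, the coefficients solve the normal equations G · a = b where
  G_{ij} = <φ_i, φ_j> and b_i = <f, φ_i>, with φ_0 = 1, φ_1 = x, φ_2 = x^2.
G =
  [2, 0, 2/3]
  [0, 2/3, 0]
  [2/3, 0, 2/5],
b = (16/3, -38/15, 8/5).
Solving gives a_0 = 3, a_1 = -19/5, a_2 = -1, so
  g(x) = -x^2 - 19*x/5 + 3.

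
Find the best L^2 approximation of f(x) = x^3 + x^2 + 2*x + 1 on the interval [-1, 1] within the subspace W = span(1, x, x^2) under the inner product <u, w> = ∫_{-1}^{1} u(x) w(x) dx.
g(x) = x^2 + 13*x/5 + 1

The best approximation g ∈ W is the orthogonal projection of f onto W. Writing g = a_0 + a_1 x + a_2 x^2, the coefficients solve the normal equations G · a = b where
  G_{ij} = <φ_i, φ_j> and b_i = <f, φ_i>, with φ_0 = 1, φ_1 = x, φ_2 = x^2.
G =
  [2, 0, 2/3]
  [0, 2/3, 0]
  [2/3, 0, 2/5],
b = (8/3, 26/15, 16/15).
Solving gives a_0 = 1, a_1 = 13/5, a_2 = 1, so
  g(x) = x^2 + 13*x/5 + 1.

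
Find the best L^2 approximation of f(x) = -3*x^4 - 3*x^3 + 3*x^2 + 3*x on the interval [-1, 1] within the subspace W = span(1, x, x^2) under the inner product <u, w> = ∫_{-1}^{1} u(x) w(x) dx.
g(x) = 3*x^2/7 + 6*x/5 + 9/35

The best approximation g ∈ W is the orthogonal projection of f onto W. Writing g = a_0 + a_1 x + a_2 x^2, the coefficients solve the normal equations G · a = b where
  G_{ij} = <φ_i, φ_j> and b_i = <f, φ_i>, with φ_0 = 1, φ_1 = x, φ_2 = x^2.
G =
  [2, 0, 2/3]
  [0, 2/3, 0]
  [2/3, 0, 2/5],
b = (4/5, 4/5, 12/35).
Solving gives a_0 = 9/35, a_1 = 6/5, a_2 = 3/7, so
  g(x) = 3*x^2/7 + 6*x/5 + 9/35.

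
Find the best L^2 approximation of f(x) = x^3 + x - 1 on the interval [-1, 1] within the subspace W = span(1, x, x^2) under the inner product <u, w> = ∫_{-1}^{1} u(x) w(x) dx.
g(x) = 8*x/5 - 1

The best approximation g ∈ W is the orthogonal projection of f onto W. Writing g = a_0 + a_1 x + a_2 x^2, the coefficients solve the normal equations G · a = b where
  G_{ij} = <φ_i, φ_j> and b_i = <f, φ_i>, with φ_0 = 1, φ_1 = x, φ_2 = x^2.
G =
  [2, 0, 2/3]
  [0, 2/3, 0]
  [2/3, 0, 2/5],
b = (-2, 16/15, -2/3).
Solving gives a_0 = -1, a_1 = 8/5, a_2 = 0, so
  g(x) = 8*x/5 - 1.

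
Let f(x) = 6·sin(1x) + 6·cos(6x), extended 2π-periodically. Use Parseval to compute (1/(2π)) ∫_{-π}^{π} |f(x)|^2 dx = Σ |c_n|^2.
Σ |c_n|^2 = 36

Expand |f|^2 and use orthogonality of {sin(nx), cos(mx)} on [-π, π]:
  ∫_{-π}^{π} sin(nx)^2 dx = π, ∫ cos(mx)^2 dx = π, and cross terms integrate to 0.
So ∫_{-π}^{π} f(x)^2 dx = 6^2 · π + 6^2 · π = (36 + 36)π.
Divide by 2π: (36 + 36)/2 = 36.
By Parseval, this equals Σ |c_n|^2.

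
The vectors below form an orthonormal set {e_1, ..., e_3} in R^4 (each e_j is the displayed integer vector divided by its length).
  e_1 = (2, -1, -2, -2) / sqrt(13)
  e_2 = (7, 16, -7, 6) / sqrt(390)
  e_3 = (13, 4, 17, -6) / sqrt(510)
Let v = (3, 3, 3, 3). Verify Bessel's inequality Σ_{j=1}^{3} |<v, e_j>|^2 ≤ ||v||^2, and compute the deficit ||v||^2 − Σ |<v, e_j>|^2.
Σ |<v, e_j>|^2 = 531/17; ||v||^2 = 36; deficit = 81/17

Write each e_j = u_j / sqrt(<u_j, u_j>) where u_j is the displayed integer vector. Then <v, e_j> = <v, u_j> / sqrt(<u_j, u_j>), so |<v, e_j>|^2 = <v, u_j>^2 / <u_j, u_j>.
Coefficients: <v, e_1> = -9/sqrt(13), <v, e_2> = 66/sqrt(390), <v, e_3> = 84/sqrt(510).
Square and sum: Σ |<v, e_j>|^2 = 531/17.
Compute ||v||^2 = v·v = 36.
Deficit = 36 − 531/17 = 81/17 ≥ 0, confirming Bessel's inequality. (The deficit equals ||v − Σ <v,e_j> e_j||^2, the squared distance from v to span{e_j}.)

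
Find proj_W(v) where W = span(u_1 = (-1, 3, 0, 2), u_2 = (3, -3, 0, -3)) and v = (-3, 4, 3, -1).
proj_W(v) = (-3/2, 5/2, 0, 2)

Set up U = [u_1 | ... | u_2] ∈ R^(4×2). The projector onto W = col(U) is P = U (U^T U)^(-1) U^T.
Compute U^T U =
  [14, -18]
  [-18, 27],
and U^T v = (13, -18).
Solve U^T U · c = U^T v for the coefficients: c = (1/2, -1/3). The projection is proj_W(v) = U c.
Check: (v - proj_W(v)) · u_1 = 0  (should be 0).
Check: (v - proj_W(v)) · u_2 = 0  (should be 0).
Result: proj_W(v) = (-3/2, 5/2, 0, 2).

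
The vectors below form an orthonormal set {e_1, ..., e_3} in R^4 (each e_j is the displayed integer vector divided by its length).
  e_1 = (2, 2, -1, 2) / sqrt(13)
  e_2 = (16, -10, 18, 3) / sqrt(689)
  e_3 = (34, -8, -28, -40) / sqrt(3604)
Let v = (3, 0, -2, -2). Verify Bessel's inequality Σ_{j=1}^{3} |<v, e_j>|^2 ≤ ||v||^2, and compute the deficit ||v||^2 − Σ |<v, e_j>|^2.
Σ |<v, e_j>|^2 = 17; ||v||^2 = 17; deficit = 0

Write each e_j = u_j / sqrt(<u_j, u_j>) where u_j is the displayed integer vector. Then <v, e_j> = <v, u_j> / sqrt(<u_j, u_j>), so |<v, e_j>|^2 = <v, u_j>^2 / <u_j, u_j>.
Coefficients: <v, e_1> = 4/sqrt(13), <v, e_2> = 6/sqrt(689), <v, e_3> = 238/sqrt(3604).
Square and sum: Σ |<v, e_j>|^2 = 17.
Compute ||v||^2 = v·v = 17.
Deficit = 17 − 17 = 0 ≥ 0, confirming Bessel's inequality. (The deficit equals ||v − Σ <v,e_j> e_j||^2, the squared distance from v to span{e_j}.)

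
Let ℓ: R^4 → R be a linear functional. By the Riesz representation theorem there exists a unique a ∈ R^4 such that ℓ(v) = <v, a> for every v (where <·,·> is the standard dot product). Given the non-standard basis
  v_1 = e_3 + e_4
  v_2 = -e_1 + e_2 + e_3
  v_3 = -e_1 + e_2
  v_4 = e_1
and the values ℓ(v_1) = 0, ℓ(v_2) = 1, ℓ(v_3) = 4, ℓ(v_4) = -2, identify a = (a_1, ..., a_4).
a = (-2, 2, -3, 3)

Write a = (a_1, ..., a_4) in the standard basis. For each basis vector v_i, ℓ(v_i) = <v_i, a> is a linear equation in the a_j's. Collect the n equations into a matrix system V a = ℓ, where row i of V is v_i (expressed in the standard basis). Since V is invertible (lower-triangular with 1s on the diagonal, up to permutation), solve by back-substitution:
  V =
[[0, 0, 1, 1],
 [-1, 1, 1, 0],
 [-1, 1, 0, 0],
 [1, 0, 0, 0]]
  V a = (0, 1, 4, -2)
Solving gives a = (-2, 2, -3, 3).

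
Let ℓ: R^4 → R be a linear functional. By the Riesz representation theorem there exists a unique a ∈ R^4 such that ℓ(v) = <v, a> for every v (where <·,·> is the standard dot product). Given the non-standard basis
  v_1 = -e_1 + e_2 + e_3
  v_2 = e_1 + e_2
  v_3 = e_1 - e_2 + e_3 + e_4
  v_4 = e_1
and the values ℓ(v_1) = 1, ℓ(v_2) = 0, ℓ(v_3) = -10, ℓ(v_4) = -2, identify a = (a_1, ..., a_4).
a = (-2, 2, -3, -3)

Write a = (a_1, ..., a_4) in the standard basis. For each basis vector v_i, ℓ(v_i) = <v_i, a> is a linear equation in the a_j's. Collect the n equations into a matrix system V a = ℓ, where row i of V is v_i (expressed in the standard basis). Since V is invertible (lower-triangular with 1s on the diagonal, up to permutation), solve by back-substitution:
  V =
[[-1, 1, 1, 0],
 [1, 1, 0, 0],
 [1, -1, 1, 1],
 [1, 0, 0, 0]]
  V a = (1, 0, -10, -2)
Solving gives a = (-2, 2, -3, -3).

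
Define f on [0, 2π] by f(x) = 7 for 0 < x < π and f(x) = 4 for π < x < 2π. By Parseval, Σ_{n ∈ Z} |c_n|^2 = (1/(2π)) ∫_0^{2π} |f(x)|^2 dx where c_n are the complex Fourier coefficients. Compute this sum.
Σ |c_n|^2 = 65/2

Parseval equates the L^2 energy of f (normalised by 1/(2π)) with the ℓ^2 sum of its Fourier coefficients: (1/(2π)) ∫_0^{2π} |f|^2 = Σ |c_n|^2.
Compute the left side: (1/(2π)) [∫_0^π 7^2 dx + ∫_π^{2π} 4^2 dx] = (1/(2π)) · (49π + 16π) = (49 + 16)/2 = 65/2.
So Σ_{n ∈ Z} |c_n|^2 = 65/2.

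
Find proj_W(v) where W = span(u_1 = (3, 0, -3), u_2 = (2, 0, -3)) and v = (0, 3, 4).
proj_W(v) = (0, 0, 4)

Set up U = [u_1 | ... | u_2] ∈ R^(3×2). The projector onto W = col(U) is P = U (U^T U)^(-1) U^T.
Compute U^T U =
  [18, 15]
  [15, 13],
and U^T v = (-12, -12).
Solve U^T U · c = U^T v for the coefficients: c = (8/3, -4). The projection is proj_W(v) = U c.
Check: (v - proj_W(v)) · u_1 = 0  (should be 0).
Check: (v - proj_W(v)) · u_2 = 0  (should be 0).
Result: proj_W(v) = (0, 0, 4).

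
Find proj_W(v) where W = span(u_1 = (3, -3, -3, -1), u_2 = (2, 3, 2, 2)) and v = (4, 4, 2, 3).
proj_W(v) = (1905/467, 1800/467, 1059/467, 1341/467)

Set up U = [u_1 | ... | u_2] ∈ R^(4×2). The projector onto W = col(U) is P = U (U^T U)^(-1) U^T.
Compute U^T U =
  [28, -11]
  [-11, 21],
and U^T v = (-9, 30).
Solve U^T U · c = U^T v for the coefficients: c = (141/467, 741/467). The projection is proj_W(v) = U c.
Check: (v - proj_W(v)) · u_1 = 0  (should be 0).
Check: (v - proj_W(v)) · u_2 = 0  (should be 0).
Result: proj_W(v) = (1905/467, 1800/467, 1059/467, 1341/467).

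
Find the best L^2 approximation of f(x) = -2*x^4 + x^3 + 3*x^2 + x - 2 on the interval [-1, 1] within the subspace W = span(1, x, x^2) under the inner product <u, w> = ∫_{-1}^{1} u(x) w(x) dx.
g(x) = 9*x^2/7 + 8*x/5 - 64/35

The best approximation g ∈ W is the orthogonal projection of f onto W. Writing g = a_0 + a_1 x + a_2 x^2, the coefficients solve the normal equations G · a = b where
  G_{ij} = <φ_i, φ_j> and b_i = <f, φ_i>, with φ_0 = 1, φ_1 = x, φ_2 = x^2.
G =
  [2, 0, 2/3]
  [0, 2/3, 0]
  [2/3, 0, 2/5],
b = (-14/5, 16/15, -74/105).
Solving gives a_0 = -64/35, a_1 = 8/5, a_2 = 9/7, so
  g(x) = 9*x^2/7 + 8*x/5 - 64/35.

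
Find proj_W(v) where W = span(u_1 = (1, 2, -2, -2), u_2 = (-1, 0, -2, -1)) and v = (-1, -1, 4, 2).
proj_W(v) = (-3/53, -90/53, 174/53, 132/53)

Set up U = [u_1 | ... | u_2] ∈ R^(4×2). The projector onto W = col(U) is P = U (U^T U)^(-1) U^T.
Compute U^T U =
  [13, 5]
  [5, 6],
and U^T v = (-15, -9).
Solve U^T U · c = U^T v for the coefficients: c = (-45/53, -42/53). The projection is proj_W(v) = U c.
Check: (v - proj_W(v)) · u_1 = 0  (should be 0).
Check: (v - proj_W(v)) · u_2 = 0  (should be 0).
Result: proj_W(v) = (-3/53, -90/53, 174/53, 132/53).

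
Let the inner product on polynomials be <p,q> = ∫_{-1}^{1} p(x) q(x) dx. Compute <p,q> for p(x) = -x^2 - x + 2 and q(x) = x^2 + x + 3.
<p,q> = 154/15

Expand the product: p(x)·q(x) = -x^4 - 2*x^3 - 2*x^2 - x + 6.
∫_{-1}^{1} of each monomial x^k gives [2/(k+1) if k even, 0 if k odd]. Integrating term-by-term (or equivalently evaluating the antiderivative F(x) = -x^5/5 - x^4/2 - 2*x^3/3 - x^2/2 + 6*x at the endpoints):
  F(1) − F(−1) = 62/15 − (-92/15) = 154/15.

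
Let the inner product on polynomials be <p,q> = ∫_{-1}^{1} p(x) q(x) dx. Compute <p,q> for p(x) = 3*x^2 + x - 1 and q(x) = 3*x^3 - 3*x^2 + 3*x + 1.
<p,q> = 8/5

Expand the product: p(x)·q(x) = 9*x^5 - 6*x^4 + 3*x^3 + 9*x^2 - 2*x - 1.
∫_{-1}^{1} of each monomial x^k gives [2/(k+1) if k even, 0 if k odd]. Integrating term-by-term (or equivalently evaluating the antiderivative F(x) = 3*x^6/2 - 6*x^5/5 + 3*x^4/4 + 3*x^3 - x^2 - x at the endpoints):
  F(1) − F(−1) = 41/20 − (9/20) = 8/5.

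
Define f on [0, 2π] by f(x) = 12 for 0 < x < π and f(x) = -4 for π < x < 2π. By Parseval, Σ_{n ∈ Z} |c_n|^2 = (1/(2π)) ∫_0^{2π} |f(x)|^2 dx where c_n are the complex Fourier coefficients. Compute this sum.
Σ |c_n|^2 = 80

Parseval equates the L^2 energy of f (normalised by 1/(2π)) with the ℓ^2 sum of its Fourier coefficients: (1/(2π)) ∫_0^{2π} |f|^2 = Σ |c_n|^2.
Compute the left side: (1/(2π)) [∫_0^π 12^2 dx + ∫_π^{2π} (-4)^2 dx] = (1/(2π)) · (144π + 16π) = (144 + 16)/2 = 80.
So Σ_{n ∈ Z} |c_n|^2 = 80.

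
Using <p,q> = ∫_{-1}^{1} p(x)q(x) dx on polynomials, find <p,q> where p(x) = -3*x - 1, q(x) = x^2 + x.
<p,q> = -8/3

Expand the product: p(x)·q(x) = -3*x^3 - 4*x^2 - x.
∫_{-1}^{1} of each monomial x^k gives [2/(k+1) if k even, 0 if k odd]. Integrating term-by-term (or equivalently evaluating the antiderivative F(x) = -3*x^4/4 - 4*x^3/3 - x^2/2 at the endpoints):
  F(1) − F(−1) = -31/12 − (1/12) = -8/3.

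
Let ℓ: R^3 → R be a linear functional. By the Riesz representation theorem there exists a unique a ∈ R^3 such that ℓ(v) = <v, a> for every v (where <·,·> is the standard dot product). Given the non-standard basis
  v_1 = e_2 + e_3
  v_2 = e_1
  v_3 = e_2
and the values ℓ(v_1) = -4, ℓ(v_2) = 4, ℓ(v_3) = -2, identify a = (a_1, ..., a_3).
a = (4, -2, -2)

Write a = (a_1, ..., a_3) in the standard basis. For each basis vector v_i, ℓ(v_i) = <v_i, a> is a linear equation in the a_j's. Collect the n equations into a matrix system V a = ℓ, where row i of V is v_i (expressed in the standard basis). Since V is invertible (lower-triangular with 1s on the diagonal, up to permutation), solve by back-substitution:
  V =
[[0, 1, 1],
 [1, 0, 0],
 [0, 1, 0]]
  V a = (-4, 4, -2)
Solving gives a = (4, -2, -2).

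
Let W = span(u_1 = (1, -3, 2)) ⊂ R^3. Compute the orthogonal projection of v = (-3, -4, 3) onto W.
proj_W(v) = (15/14, -45/14, 15/7)

Set up U = [u_1 | ... | u_1] ∈ R^(3×1). The projector onto W = col(U) is P = U (U^T U)^(-1) U^T.
Compute U^T U =
  [14],
and U^T v = (15).
Solve U^T U · c = U^T v for the coefficients: c = (15/14). The projection is proj_W(v) = U c.
Check: (v - proj_W(v)) · u_1 = 0  (should be 0).
Result: proj_W(v) = (15/14, -45/14, 15/7).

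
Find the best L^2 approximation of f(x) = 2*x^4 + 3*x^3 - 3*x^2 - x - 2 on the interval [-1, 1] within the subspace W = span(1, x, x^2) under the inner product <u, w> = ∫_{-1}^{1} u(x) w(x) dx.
g(x) = -9*x^2/7 + 4*x/5 - 76/35

The best approximation g ∈ W is the orthogonal projection of f onto W. Writing g = a_0 + a_1 x + a_2 x^2, the coefficients solve the normal equations G · a = b where
  G_{ij} = <φ_i, φ_j> and b_i = <f, φ_i>, with φ_0 = 1, φ_1 = x, φ_2 = x^2.
G =
  [2, 0, 2/3]
  [0, 2/3, 0]
  [2/3, 0, 2/5],
b = (-26/5, 8/15, -206/105).
Solving gives a_0 = -76/35, a_1 = 4/5, a_2 = -9/7, so
  g(x) = -9*x^2/7 + 4*x/5 - 76/35.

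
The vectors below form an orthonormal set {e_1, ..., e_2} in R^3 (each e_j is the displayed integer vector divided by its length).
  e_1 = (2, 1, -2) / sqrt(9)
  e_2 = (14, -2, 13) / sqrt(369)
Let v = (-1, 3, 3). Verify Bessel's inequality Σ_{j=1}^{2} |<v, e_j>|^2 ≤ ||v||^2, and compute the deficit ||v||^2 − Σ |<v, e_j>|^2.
Σ |<v, e_j>|^2 = 154/41; ||v||^2 = 19; deficit = 625/41

Write each e_j = u_j / sqrt(<u_j, u_j>) where u_j is the displayed integer vector. Then <v, e_j> = <v, u_j> / sqrt(<u_j, u_j>), so |<v, e_j>|^2 = <v, u_j>^2 / <u_j, u_j>.
Coefficients: <v, e_1> = -5/sqrt(9), <v, e_2> = 19/sqrt(369).
Square and sum: Σ |<v, e_j>|^2 = 154/41.
Compute ||v||^2 = v·v = 19.
Deficit = 19 − 154/41 = 625/41 ≥ 0, confirming Bessel's inequality. (The deficit equals ||v − Σ <v,e_j> e_j||^2, the squared distance from v to span{e_j}.)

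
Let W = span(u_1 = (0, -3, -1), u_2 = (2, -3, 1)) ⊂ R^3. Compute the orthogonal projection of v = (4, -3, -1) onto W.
proj_W(v) = (40/19, -69/19, 17/19)

Set up U = [u_1 | ... | u_2] ∈ R^(3×2). The projector onto W = col(U) is P = U (U^T U)^(-1) U^T.
Compute U^T U =
  [10, 8]
  [8, 14],
and U^T v = (10, 16).
Solve U^T U · c = U^T v for the coefficients: c = (3/19, 20/19). The projection is proj_W(v) = U c.
Check: (v - proj_W(v)) · u_1 = 0  (should be 0).
Check: (v - proj_W(v)) · u_2 = 0  (should be 0).
Result: proj_W(v) = (40/19, -69/19, 17/19).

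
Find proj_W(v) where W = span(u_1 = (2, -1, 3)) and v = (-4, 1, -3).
proj_W(v) = (-18/7, 9/7, -27/7)

Set up U = [u_1 | ... | u_1] ∈ R^(3×1). The projector onto W = col(U) is P = U (U^T U)^(-1) U^T.
Compute U^T U =
  [14],
and U^T v = (-18).
Solve U^T U · c = U^T v for the coefficients: c = (-9/7). The projection is proj_W(v) = U c.
Check: (v - proj_W(v)) · u_1 = 0  (should be 0).
Result: proj_W(v) = (-18/7, 9/7, -27/7).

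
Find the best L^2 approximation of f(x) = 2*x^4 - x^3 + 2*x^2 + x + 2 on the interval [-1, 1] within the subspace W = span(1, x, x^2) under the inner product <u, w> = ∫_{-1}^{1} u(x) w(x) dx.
g(x) = 26*x^2/7 + 2*x/5 + 64/35

The best approximation g ∈ W is the orthogonal projection of f onto W. Writing g = a_0 + a_1 x + a_2 x^2, the coefficients solve the normal equations G · a = b where
  G_{ij} = <φ_i, φ_j> and b_i = <f, φ_i>, with φ_0 = 1, φ_1 = x, φ_2 = x^2.
G =
  [2, 0, 2/3]
  [0, 2/3, 0]
  [2/3, 0, 2/5],
b = (92/15, 4/15, 284/105).
Solving gives a_0 = 64/35, a_1 = 2/5, a_2 = 26/7, so
  g(x) = 26*x^2/7 + 2*x/5 + 64/35.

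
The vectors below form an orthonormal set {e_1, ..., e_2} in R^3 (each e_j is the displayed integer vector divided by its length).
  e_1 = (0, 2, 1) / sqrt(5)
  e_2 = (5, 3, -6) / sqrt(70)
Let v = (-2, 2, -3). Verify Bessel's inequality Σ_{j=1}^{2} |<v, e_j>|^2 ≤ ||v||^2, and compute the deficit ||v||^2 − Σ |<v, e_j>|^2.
Σ |<v, e_j>|^2 = 3; ||v||^2 = 17; deficit = 14

Write each e_j = u_j / sqrt(<u_j, u_j>) where u_j is the displayed integer vector. Then <v, e_j> = <v, u_j> / sqrt(<u_j, u_j>), so |<v, e_j>|^2 = <v, u_j>^2 / <u_j, u_j>.
Coefficients: <v, e_1> = 1/sqrt(5), <v, e_2> = 14/sqrt(70).
Square and sum: Σ |<v, e_j>|^2 = 3.
Compute ||v||^2 = v·v = 17.
Deficit = 17 − 3 = 14 ≥ 0, confirming Bessel's inequality. (The deficit equals ||v − Σ <v,e_j> e_j||^2, the squared distance from v to span{e_j}.)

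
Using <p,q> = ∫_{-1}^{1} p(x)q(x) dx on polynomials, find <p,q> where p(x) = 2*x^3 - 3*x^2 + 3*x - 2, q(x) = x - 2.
<p,q> = 74/5

Expand the product: p(x)·q(x) = 2*x^4 - 7*x^3 + 9*x^2 - 8*x + 4.
∫_{-1}^{1} of each monomial x^k gives [2/(k+1) if k even, 0 if k odd]. Integrating term-by-term (or equivalently evaluating the antiderivative F(x) = 2*x^5/5 - 7*x^4/4 + 3*x^3 - 4*x^2 + 4*x at the endpoints):
  F(1) − F(−1) = 33/20 − (-263/20) = 74/5.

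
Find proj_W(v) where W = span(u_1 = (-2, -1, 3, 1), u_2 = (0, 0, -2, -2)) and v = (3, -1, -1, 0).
proj_W(v) = (12/7, 6/7, -19/14, 5/14)

Set up U = [u_1 | ... | u_2] ∈ R^(4×2). The projector onto W = col(U) is P = U (U^T U)^(-1) U^T.
Compute U^T U =
  [15, -8]
  [-8, 8],
and U^T v = (-8, 2).
Solve U^T U · c = U^T v for the coefficients: c = (-6/7, -17/28). The projection is proj_W(v) = U c.
Check: (v - proj_W(v)) · u_1 = 0  (should be 0).
Check: (v - proj_W(v)) · u_2 = 0  (should be 0).
Result: proj_W(v) = (12/7, 6/7, -19/14, 5/14).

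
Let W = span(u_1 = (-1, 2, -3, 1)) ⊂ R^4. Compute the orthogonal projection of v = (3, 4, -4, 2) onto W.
proj_W(v) = (-19/15, 38/15, -19/5, 19/15)

Set up U = [u_1 | ... | u_1] ∈ R^(4×1). The projector onto W = col(U) is P = U (U^T U)^(-1) U^T.
Compute U^T U =
  [15],
and U^T v = (19).
Solve U^T U · c = U^T v for the coefficients: c = (19/15). The projection is proj_W(v) = U c.
Check: (v - proj_W(v)) · u_1 = 0  (should be 0).
Result: proj_W(v) = (-19/15, 38/15, -19/5, 19/15).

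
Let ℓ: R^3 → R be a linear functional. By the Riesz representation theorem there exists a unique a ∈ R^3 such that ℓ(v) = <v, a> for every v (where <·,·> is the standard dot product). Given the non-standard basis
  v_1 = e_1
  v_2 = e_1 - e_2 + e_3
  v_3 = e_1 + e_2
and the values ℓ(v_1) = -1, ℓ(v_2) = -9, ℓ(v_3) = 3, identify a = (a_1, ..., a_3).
a = (-1, 4, -4)

Write a = (a_1, ..., a_3) in the standard basis. For each basis vector v_i, ℓ(v_i) = <v_i, a> is a linear equation in the a_j's. Collect the n equations into a matrix system V a = ℓ, where row i of V is v_i (expressed in the standard basis). Since V is invertible (lower-triangular with 1s on the diagonal, up to permutation), solve by back-substitution:
  V =
[[1, 0, 0],
 [1, -1, 1],
 [1, 1, 0]]
  V a = (-1, -9, 3)
Solving gives a = (-1, 4, -4).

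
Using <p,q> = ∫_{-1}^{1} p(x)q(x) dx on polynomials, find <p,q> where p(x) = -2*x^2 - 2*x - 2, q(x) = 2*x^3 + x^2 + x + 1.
<p,q> = -52/5

Expand the product: p(x)·q(x) = -4*x^5 - 6*x^4 - 8*x^3 - 6*x^2 - 4*x - 2.
∫_{-1}^{1} of each monomial x^k gives [2/(k+1) if k even, 0 if k odd]. Integrating term-by-term (or equivalently evaluating the antiderivative F(x) = -2*x^6/3 - 6*x^5/5 - 2*x^4 - 2*x^3 - 2*x^2 - 2*x at the endpoints):
  F(1) − F(−1) = -148/15 − (8/15) = -52/5.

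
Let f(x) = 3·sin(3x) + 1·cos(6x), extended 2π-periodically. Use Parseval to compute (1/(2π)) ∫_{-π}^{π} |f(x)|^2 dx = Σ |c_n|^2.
Σ |c_n|^2 = 5

Expand |f|^2 and use orthogonality of {sin(nx), cos(mx)} on [-π, π]:
  ∫_{-π}^{π} sin(nx)^2 dx = π, ∫ cos(mx)^2 dx = π, and cross terms integrate to 0.
So ∫_{-π}^{π} f(x)^2 dx = 3^2 · π + 1^2 · π = (9 + 1)π.
Divide by 2π: (9 + 1)/2 = 5.
By Parseval, this equals Σ |c_n|^2.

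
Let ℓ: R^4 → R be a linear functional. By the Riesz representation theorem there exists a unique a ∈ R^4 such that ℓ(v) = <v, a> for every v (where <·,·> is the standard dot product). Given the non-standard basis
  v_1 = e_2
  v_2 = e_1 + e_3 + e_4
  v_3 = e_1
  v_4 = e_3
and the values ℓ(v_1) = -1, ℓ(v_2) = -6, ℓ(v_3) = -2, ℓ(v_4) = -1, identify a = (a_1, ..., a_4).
a = (-2, -1, -1, -3)

Write a = (a_1, ..., a_4) in the standard basis. For each basis vector v_i, ℓ(v_i) = <v_i, a> is a linear equation in the a_j's. Collect the n equations into a matrix system V a = ℓ, where row i of V is v_i (expressed in the standard basis). Since V is invertible (lower-triangular with 1s on the diagonal, up to permutation), solve by back-substitution:
  V =
[[0, 1, 0, 0],
 [1, 0, 1, 1],
 [1, 0, 0, 0],
 [0, 0, 1, 0]]
  V a = (-1, -6, -2, -1)
Solving gives a = (-2, -1, -1, -3).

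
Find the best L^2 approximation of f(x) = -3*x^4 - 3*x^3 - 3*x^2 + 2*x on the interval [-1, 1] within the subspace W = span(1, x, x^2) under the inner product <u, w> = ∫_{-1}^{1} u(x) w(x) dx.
g(x) = -39*x^2/7 + x/5 + 9/35

The best approximation g ∈ W is the orthogonal projection of f onto W. Writing g = a_0 + a_1 x + a_2 x^2, the coefficients solve the normal equations G · a = b where
  G_{ij} = <φ_i, φ_j> and b_i = <f, φ_i>, with φ_0 = 1, φ_1 = x, φ_2 = x^2.
G =
  [2, 0, 2/3]
  [0, 2/3, 0]
  [2/3, 0, 2/5],
b = (-16/5, 2/15, -72/35).
Solving gives a_0 = 9/35, a_1 = 1/5, a_2 = -39/7, so
  g(x) = -39*x^2/7 + x/5 + 9/35.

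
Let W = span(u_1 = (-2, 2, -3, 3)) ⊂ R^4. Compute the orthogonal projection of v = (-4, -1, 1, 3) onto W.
proj_W(v) = (-12/13, 12/13, -18/13, 18/13)

Set up U = [u_1 | ... | u_1] ∈ R^(4×1). The projector onto W = col(U) is P = U (U^T U)^(-1) U^T.
Compute U^T U =
  [26],
and U^T v = (12).
Solve U^T U · c = U^T v for the coefficients: c = (6/13). The projection is proj_W(v) = U c.
Check: (v - proj_W(v)) · u_1 = 0  (should be 0).
Result: proj_W(v) = (-12/13, 12/13, -18/13, 18/13).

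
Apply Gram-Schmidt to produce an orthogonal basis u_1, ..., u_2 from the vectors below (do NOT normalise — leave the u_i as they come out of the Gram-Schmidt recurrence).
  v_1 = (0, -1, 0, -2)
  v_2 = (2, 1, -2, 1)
Orthogonal basis:
  u_1 = (0, -1, 0, -2)
  u_2 = (2, 2/5, -2, -1/5)

Apply the Gram-Schmidt recurrence
  u_1 = v_1
  u_i = v_i − Σ_{j<i} ((v_i · u_j) / (u_j · u_j)) · u_j.

Step by step this gives:
  u_1 = (0, -1, 0, -2)
  u_2 = (2, 2/5, -2, -1/5)

Orthogonality check:
  u_2 · u_1 = 0 (should be 0)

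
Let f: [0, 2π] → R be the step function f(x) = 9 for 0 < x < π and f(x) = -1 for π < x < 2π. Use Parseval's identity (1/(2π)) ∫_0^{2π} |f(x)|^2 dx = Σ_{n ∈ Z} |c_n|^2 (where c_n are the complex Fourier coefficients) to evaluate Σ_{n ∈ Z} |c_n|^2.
Σ |c_n|^2 = 41

Parseval equates the L^2 energy of f (normalised by 1/(2π)) with the ℓ^2 sum of its Fourier coefficients: (1/(2π)) ∫_0^{2π} |f|^2 = Σ |c_n|^2.
Compute the left side: (1/(2π)) [∫_0^π 9^2 dx + ∫_π^{2π} (-1)^2 dx] = (1/(2π)) · (81π + 1π) = (81 + 1)/2 = 41.
So Σ_{n ∈ Z} |c_n|^2 = 41.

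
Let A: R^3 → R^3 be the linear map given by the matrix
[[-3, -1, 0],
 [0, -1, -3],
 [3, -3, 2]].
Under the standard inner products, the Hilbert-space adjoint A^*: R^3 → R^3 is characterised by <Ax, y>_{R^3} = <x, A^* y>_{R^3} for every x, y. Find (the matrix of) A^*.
A^* = A^T =
[[-3, 0, 3],
 [-1, -1, -3],
 [0, -3, 2]]

For real matrices with standard dot products, the defining identity <Ax, y> = <x, A^* y> gives (Ax)^T y = x^T (A^*) y, i.e. x^T A^T y = x^T (A^*) y. Since this holds for all x, y, we must have A^* = A^T. Therefore
A^* =
[[-3, 0, 3],
 [-1, -1, -3],
 [0, -3, 2]].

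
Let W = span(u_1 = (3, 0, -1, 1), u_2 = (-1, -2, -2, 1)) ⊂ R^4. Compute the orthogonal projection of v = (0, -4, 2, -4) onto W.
proj_W(v) = (-18/11, 0, 6/11, -6/11)

Set up U = [u_1 | ... | u_2] ∈ R^(4×2). The projector onto W = col(U) is P = U (U^T U)^(-1) U^T.
Compute U^T U =
  [11, 0]
  [0, 10],
and U^T v = (-6, 0).
Solve U^T U · c = U^T v for the coefficients: c = (-6/11, 0). The projection is proj_W(v) = U c.
Check: (v - proj_W(v)) · u_1 = 0  (should be 0).
Check: (v - proj_W(v)) · u_2 = 0  (should be 0).
Result: proj_W(v) = (-18/11, 0, 6/11, -6/11).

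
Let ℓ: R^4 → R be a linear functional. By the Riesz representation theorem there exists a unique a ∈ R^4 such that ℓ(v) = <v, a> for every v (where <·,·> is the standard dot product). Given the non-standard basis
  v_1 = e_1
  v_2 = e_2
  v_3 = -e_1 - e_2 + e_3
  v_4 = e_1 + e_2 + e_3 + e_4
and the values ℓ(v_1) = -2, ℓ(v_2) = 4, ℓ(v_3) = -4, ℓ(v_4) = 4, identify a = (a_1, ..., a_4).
a = (-2, 4, -2, 4)

Write a = (a_1, ..., a_4) in the standard basis. For each basis vector v_i, ℓ(v_i) = <v_i, a> is a linear equation in the a_j's. Collect the n equations into a matrix system V a = ℓ, where row i of V is v_i (expressed in the standard basis). Since V is invertible (lower-triangular with 1s on the diagonal, up to permutation), solve by back-substitution:
  V =
[[1, 0, 0, 0],
 [0, 1, 0, 0],
 [-1, -1, 1, 0],
 [1, 1, 1, 1]]
  V a = (-2, 4, -4, 4)
Solving gives a = (-2, 4, -2, 4).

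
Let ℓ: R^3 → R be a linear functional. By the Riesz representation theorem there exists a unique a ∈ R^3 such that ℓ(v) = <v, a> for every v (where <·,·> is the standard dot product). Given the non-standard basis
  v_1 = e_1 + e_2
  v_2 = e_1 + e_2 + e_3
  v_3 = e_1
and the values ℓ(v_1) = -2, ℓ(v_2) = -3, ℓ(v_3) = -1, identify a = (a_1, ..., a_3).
a = (-1, -1, -1)

Write a = (a_1, ..., a_3) in the standard basis. For each basis vector v_i, ℓ(v_i) = <v_i, a> is a linear equation in the a_j's. Collect the n equations into a matrix system V a = ℓ, where row i of V is v_i (expressed in the standard basis). Since V is invertible (lower-triangular with 1s on the diagonal, up to permutation), solve by back-substitution:
  V =
[[1, 1, 0],
 [1, 1, 1],
 [1, 0, 0]]
  V a = (-2, -3, -1)
Solving gives a = (-1, -1, -1).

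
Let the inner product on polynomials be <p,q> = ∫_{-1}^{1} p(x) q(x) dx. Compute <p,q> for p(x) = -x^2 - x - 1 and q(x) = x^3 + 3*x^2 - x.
<p,q> = -44/15

Expand the product: p(x)·q(x) = -x^5 - 4*x^4 - 3*x^3 - 2*x^2 + x.
∫_{-1}^{1} of each monomial x^k gives [2/(k+1) if k even, 0 if k odd]. Integrating term-by-term (or equivalently evaluating the antiderivative F(x) = -x^6/6 - 4*x^5/5 - 3*x^4/4 - 2*x^3/3 + x^2/2 at the endpoints):
  F(1) − F(−1) = -113/60 − (21/20) = -44/15.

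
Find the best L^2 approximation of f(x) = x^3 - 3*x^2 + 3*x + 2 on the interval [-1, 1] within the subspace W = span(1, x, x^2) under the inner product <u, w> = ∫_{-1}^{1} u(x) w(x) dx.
g(x) = -3*x^2 + 18*x/5 + 2

The best approximation g ∈ W is the orthogonal projection of f onto W. Writing g = a_0 + a_1 x + a_2 x^2, the coefficients solve the normal equations G · a = b where
  G_{ij} = <φ_i, φ_j> and b_i = <f, φ_i>, with φ_0 = 1, φ_1 = x, φ_2 = x^2.
G =
  [2, 0, 2/3]
  [0, 2/3, 0]
  [2/3, 0, 2/5],
b = (2, 12/5, 2/15).
Solving gives a_0 = 2, a_1 = 18/5, a_2 = -3, so
  g(x) = -3*x^2 + 18*x/5 + 2.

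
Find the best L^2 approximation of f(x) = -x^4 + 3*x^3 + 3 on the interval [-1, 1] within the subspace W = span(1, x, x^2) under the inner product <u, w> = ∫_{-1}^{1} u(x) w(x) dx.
g(x) = -6*x^2/7 + 9*x/5 + 108/35

The best approximation g ∈ W is the orthogonal projection of f onto W. Writing g = a_0 + a_1 x + a_2 x^2, the coefficients solve the normal equations G · a = b where
  G_{ij} = <φ_i, φ_j> and b_i = <f, φ_i>, with φ_0 = 1, φ_1 = x, φ_2 = x^2.
G =
  [2, 0, 2/3]
  [0, 2/3, 0]
  [2/3, 0, 2/5],
b = (28/5, 6/5, 12/7).
Solving gives a_0 = 108/35, a_1 = 9/5, a_2 = -6/7, so
  g(x) = -6*x^2/7 + 9*x/5 + 108/35.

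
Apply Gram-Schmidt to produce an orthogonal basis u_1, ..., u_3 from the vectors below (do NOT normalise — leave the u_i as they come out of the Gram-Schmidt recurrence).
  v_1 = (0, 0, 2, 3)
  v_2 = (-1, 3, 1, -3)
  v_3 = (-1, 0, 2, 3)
Orthogonal basis:
  u_1 = (0, 0, 2, 3)
  u_2 = (-1, 3, 27/13, -18/13)
  u_3 = (-198/211, -39/211, -27/211, 18/211)

Apply the Gram-Schmidt recurrence
  u_1 = v_1
  u_i = v_i − Σ_{j<i} ((v_i · u_j) / (u_j · u_j)) · u_j.

Step by step this gives:
  u_1 = (0, 0, 2, 3)
  u_2 = (-1, 3, 27/13, -18/13)
  u_3 = (-198/211, -39/211, -27/211, 18/211)

Orthogonality check:
  u_2 · u_1 = 0 (should be 0)
  u_3 · u_1 = 0 (should be 0)
  u_3 · u_2 = 0 (should be 0)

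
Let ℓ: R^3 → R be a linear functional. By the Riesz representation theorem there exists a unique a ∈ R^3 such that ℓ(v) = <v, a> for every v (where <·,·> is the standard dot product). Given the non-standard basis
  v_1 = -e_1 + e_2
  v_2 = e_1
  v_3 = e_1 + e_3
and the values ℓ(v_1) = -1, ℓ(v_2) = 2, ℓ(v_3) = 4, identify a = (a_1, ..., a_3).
a = (2, 1, 2)

Write a = (a_1, ..., a_3) in the standard basis. For each basis vector v_i, ℓ(v_i) = <v_i, a> is a linear equation in the a_j's. Collect the n equations into a matrix system V a = ℓ, where row i of V is v_i (expressed in the standard basis). Since V is invertible (lower-triangular with 1s on the diagonal, up to permutation), solve by back-substitution:
  V =
[[-1, 1, 0],
 [1, 0, 0],
 [1, 0, 1]]
  V a = (-1, 2, 4)
Solving gives a = (2, 1, 2).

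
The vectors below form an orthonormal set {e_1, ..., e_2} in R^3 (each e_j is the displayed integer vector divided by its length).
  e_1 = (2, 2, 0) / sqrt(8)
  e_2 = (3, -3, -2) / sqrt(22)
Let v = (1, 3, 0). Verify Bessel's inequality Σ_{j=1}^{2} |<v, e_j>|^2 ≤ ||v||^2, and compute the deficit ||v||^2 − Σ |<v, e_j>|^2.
Σ |<v, e_j>|^2 = 106/11; ||v||^2 = 10; deficit = 4/11

Write each e_j = u_j / sqrt(<u_j, u_j>) where u_j is the displayed integer vector. Then <v, e_j> = <v, u_j> / sqrt(<u_j, u_j>), so |<v, e_j>|^2 = <v, u_j>^2 / <u_j, u_j>.
Coefficients: <v, e_1> = 8/sqrt(8), <v, e_2> = -6/sqrt(22).
Square and sum: Σ |<v, e_j>|^2 = 106/11.
Compute ||v||^2 = v·v = 10.
Deficit = 10 − 106/11 = 4/11 ≥ 0, confirming Bessel's inequality. (The deficit equals ||v − Σ <v,e_j> e_j||^2, the squared distance from v to span{e_j}.)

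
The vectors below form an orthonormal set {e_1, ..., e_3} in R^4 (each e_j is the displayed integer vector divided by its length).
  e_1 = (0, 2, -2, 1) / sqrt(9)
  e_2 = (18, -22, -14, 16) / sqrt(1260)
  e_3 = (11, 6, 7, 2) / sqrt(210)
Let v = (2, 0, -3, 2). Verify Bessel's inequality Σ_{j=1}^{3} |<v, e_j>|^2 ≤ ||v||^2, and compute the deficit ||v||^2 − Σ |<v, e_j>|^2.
Σ |<v, e_j>|^2 = 101/6; ||v||^2 = 17; deficit = 1/6

Write each e_j = u_j / sqrt(<u_j, u_j>) where u_j is the displayed integer vector. Then <v, e_j> = <v, u_j> / sqrt(<u_j, u_j>), so |<v, e_j>|^2 = <v, u_j>^2 / <u_j, u_j>.
Coefficients: <v, e_1> = 8/sqrt(9), <v, e_2> = 110/sqrt(1260), <v, e_3> = 5/sqrt(210).
Square and sum: Σ |<v, e_j>|^2 = 101/6.
Compute ||v||^2 = v·v = 17.
Deficit = 17 − 101/6 = 1/6 ≥ 0, confirming Bessel's inequality. (The deficit equals ||v − Σ <v,e_j> e_j||^2, the squared distance from v to span{e_j}.)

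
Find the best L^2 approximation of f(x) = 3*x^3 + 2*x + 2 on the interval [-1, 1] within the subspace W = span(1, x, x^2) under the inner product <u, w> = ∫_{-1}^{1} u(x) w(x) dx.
g(x) = 19*x/5 + 2

The best approximation g ∈ W is the orthogonal projection of f onto W. Writing g = a_0 + a_1 x + a_2 x^2, the coefficients solve the normal equations G · a = b where
  G_{ij} = <φ_i, φ_j> and b_i = <f, φ_i>, with φ_0 = 1, φ_1 = x, φ_2 = x^2.
G =
  [2, 0, 2/3]
  [0, 2/3, 0]
  [2/3, 0, 2/5],
b = (4, 38/15, 4/3).
Solving gives a_0 = 2, a_1 = 19/5, a_2 = 0, so
  g(x) = 19*x/5 + 2.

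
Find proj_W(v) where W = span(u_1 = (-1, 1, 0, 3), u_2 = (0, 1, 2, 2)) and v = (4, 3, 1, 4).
proj_W(v) = (-4/25, 37/25, 66/25, 78/25)

Set up U = [u_1 | ... | u_2] ∈ R^(4×2). The projector onto W = col(U) is P = U (U^T U)^(-1) U^T.
Compute U^T U =
  [11, 7]
  [7, 9],
and U^T v = (11, 13).
Solve U^T U · c = U^T v for the coefficients: c = (4/25, 33/25). The projection is proj_W(v) = U c.
Check: (v - proj_W(v)) · u_1 = 0  (should be 0).
Check: (v - proj_W(v)) · u_2 = 0  (should be 0).
Result: proj_W(v) = (-4/25, 37/25, 66/25, 78/25).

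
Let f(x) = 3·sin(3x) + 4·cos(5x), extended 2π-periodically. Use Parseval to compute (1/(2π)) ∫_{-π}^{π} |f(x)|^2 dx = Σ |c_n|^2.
Σ |c_n|^2 = 25/2

Expand |f|^2 and use orthogonality of {sin(nx), cos(mx)} on [-π, π]:
  ∫_{-π}^{π} sin(nx)^2 dx = π, ∫ cos(mx)^2 dx = π, and cross terms integrate to 0.
So ∫_{-π}^{π} f(x)^2 dx = 3^2 · π + 4^2 · π = (9 + 16)π.
Divide by 2π: (9 + 16)/2 = 25/2.
By Parseval, this equals Σ |c_n|^2.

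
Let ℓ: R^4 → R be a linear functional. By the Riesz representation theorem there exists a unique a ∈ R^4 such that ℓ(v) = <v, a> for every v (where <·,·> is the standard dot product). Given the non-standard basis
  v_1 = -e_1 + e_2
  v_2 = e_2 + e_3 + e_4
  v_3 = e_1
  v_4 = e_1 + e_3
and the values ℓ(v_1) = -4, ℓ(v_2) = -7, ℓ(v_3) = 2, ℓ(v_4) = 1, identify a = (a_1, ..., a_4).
a = (2, -2, -1, -4)

Write a = (a_1, ..., a_4) in the standard basis. For each basis vector v_i, ℓ(v_i) = <v_i, a> is a linear equation in the a_j's. Collect the n equations into a matrix system V a = ℓ, where row i of V is v_i (expressed in the standard basis). Since V is invertible (lower-triangular with 1s on the diagonal, up to permutation), solve by back-substitution:
  V =
[[-1, 1, 0, 0],
 [0, 1, 1, 1],
 [1, 0, 0, 0],
 [1, 0, 1, 0]]
  V a = (-4, -7, 2, 1)
Solving gives a = (2, -2, -1, -4).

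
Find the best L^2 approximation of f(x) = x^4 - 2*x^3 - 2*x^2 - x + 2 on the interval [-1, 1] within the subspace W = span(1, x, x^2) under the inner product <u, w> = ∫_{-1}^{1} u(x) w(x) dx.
g(x) = -8*x^2/7 - 11*x/5 + 67/35

The best approximation g ∈ W is the orthogonal projection of f onto W. Writing g = a_0 + a_1 x + a_2 x^2, the coefficients solve the normal equations G · a = b where
  G_{ij} = <φ_i, φ_j> and b_i = <f, φ_i>, with φ_0 = 1, φ_1 = x, φ_2 = x^2.
G =
  [2, 0, 2/3]
  [0, 2/3, 0]
  [2/3, 0, 2/5],
b = (46/15, -22/15, 86/105).
Solving gives a_0 = 67/35, a_1 = -11/5, a_2 = -8/7, so
  g(x) = -8*x^2/7 - 11*x/5 + 67/35.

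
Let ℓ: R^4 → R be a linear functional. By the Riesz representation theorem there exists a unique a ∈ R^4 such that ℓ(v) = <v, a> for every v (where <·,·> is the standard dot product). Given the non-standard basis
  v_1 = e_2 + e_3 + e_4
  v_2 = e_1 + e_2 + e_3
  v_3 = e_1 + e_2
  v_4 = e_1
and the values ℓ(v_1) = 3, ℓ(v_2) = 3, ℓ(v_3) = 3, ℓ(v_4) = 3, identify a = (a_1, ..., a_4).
a = (3, 0, 0, 3)

Write a = (a_1, ..., a_4) in the standard basis. For each basis vector v_i, ℓ(v_i) = <v_i, a> is a linear equation in the a_j's. Collect the n equations into a matrix system V a = ℓ, where row i of V is v_i (expressed in the standard basis). Since V is invertible (lower-triangular with 1s on the diagonal, up to permutation), solve by back-substitution:
  V =
[[0, 1, 1, 1],
 [1, 1, 1, 0],
 [1, 1, 0, 0],
 [1, 0, 0, 0]]
  V a = (3, 3, 3, 3)
Solving gives a = (3, 0, 0, 3).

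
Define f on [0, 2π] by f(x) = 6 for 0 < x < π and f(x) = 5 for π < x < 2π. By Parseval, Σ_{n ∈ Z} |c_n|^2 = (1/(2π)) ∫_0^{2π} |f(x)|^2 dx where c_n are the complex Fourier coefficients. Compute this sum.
Σ |c_n|^2 = 61/2

Parseval equates the L^2 energy of f (normalised by 1/(2π)) with the ℓ^2 sum of its Fourier coefficients: (1/(2π)) ∫_0^{2π} |f|^2 = Σ |c_n|^2.
Compute the left side: (1/(2π)) [∫_0^π 6^2 dx + ∫_π^{2π} 5^2 dx] = (1/(2π)) · (36π + 25π) = (36 + 25)/2 = 61/2.
So Σ_{n ∈ Z} |c_n|^2 = 61/2.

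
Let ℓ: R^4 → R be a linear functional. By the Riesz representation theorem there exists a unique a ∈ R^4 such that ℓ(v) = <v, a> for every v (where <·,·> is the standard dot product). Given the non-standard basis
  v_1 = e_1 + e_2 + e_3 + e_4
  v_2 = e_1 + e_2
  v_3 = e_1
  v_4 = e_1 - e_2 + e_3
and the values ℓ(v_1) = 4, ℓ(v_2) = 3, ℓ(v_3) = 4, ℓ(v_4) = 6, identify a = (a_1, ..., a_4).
a = (4, -1, 1, 0)

Write a = (a_1, ..., a_4) in the standard basis. For each basis vector v_i, ℓ(v_i) = <v_i, a> is a linear equation in the a_j's. Collect the n equations into a matrix system V a = ℓ, where row i of V is v_i (expressed in the standard basis). Since V is invertible (lower-triangular with 1s on the diagonal, up to permutation), solve by back-substitution:
  V =
[[1, 1, 1, 1],
 [1, 1, 0, 0],
 [1, 0, 0, 0],
 [1, -1, 1, 0]]
  V a = (4, 3, 4, 6)
Solving gives a = (4, -1, 1, 0).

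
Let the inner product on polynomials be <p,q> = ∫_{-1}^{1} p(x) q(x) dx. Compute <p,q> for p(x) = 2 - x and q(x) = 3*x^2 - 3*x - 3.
<p,q> = -6

Expand the product: p(x)·q(x) = -3*x^3 + 9*x^2 - 3*x - 6.
∫_{-1}^{1} of each monomial x^k gives [2/(k+1) if k even, 0 if k odd]. Integrating term-by-term (or equivalently evaluating the antiderivative F(x) = -3*x^4/4 + 3*x^3 - 3*x^2/2 - 6*x at the endpoints):
  F(1) − F(−1) = -21/4 − (3/4) = -6.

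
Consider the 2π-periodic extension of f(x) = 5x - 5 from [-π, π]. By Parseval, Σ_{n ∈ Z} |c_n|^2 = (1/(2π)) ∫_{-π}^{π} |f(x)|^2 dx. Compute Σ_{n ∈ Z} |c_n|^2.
Σ |c_n|^2 = 25π^2/3 + 25

Expand and integrate term by term over [-π, π]:
  ∫ (5x)^2 dx = 25·(2π^3/3); ∫ 2·5·(-5)·x dx = 0 (odd integrand); ∫ (-5)^2 dx = 25·2π.
So (1/(2π)) ∫_{-π}^{π} (5x - 5)^2 dx = 25π^2/3 + 25 = 25π^2/3 + 25.
Parseval ⇒ Σ |c_n|^2 = 25π^2/3 + 25.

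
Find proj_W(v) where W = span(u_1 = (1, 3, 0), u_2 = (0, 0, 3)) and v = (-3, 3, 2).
proj_W(v) = (3/5, 9/5, 2)

Set up U = [u_1 | ... | u_2] ∈ R^(3×2). The projector onto W = col(U) is P = U (U^T U)^(-1) U^T.
Compute U^T U =
  [10, 0]
  [0, 9],
and U^T v = (6, 6).
Solve U^T U · c = U^T v for the coefficients: c = (3/5, 2/3). The projection is proj_W(v) = U c.
Check: (v - proj_W(v)) · u_1 = 0  (should be 0).
Check: (v - proj_W(v)) · u_2 = 0  (should be 0).
Result: proj_W(v) = (3/5, 9/5, 2).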